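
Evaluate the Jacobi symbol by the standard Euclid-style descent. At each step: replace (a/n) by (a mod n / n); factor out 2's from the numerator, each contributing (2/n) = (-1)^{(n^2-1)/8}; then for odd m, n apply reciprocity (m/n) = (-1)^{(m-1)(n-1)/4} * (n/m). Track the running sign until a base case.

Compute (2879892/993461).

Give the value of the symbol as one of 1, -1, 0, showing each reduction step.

(2879892/993461): 2879892 mod 993461 = 892970, so (2879892/993461) = (892970/993461)
factor out 2^1: 892970 = 2^1·446485; with 993461 mod 8 = 5, (2/993461) = -1; sign now -1; continue with (446485/993461)
flip (446485/993461) -> (993461/446485): both odd, 446485 mod 4 = 1, 993461 mod 4 = 1, so the flip contributes +1; sign now -1
(993461/446485): 993461 mod 446485 = 100491, so (993461/446485) = (100491/446485)
flip (100491/446485) -> (446485/100491): both odd, 100491 mod 4 = 3, 446485 mod 4 = 1, so the flip contributes +1; sign now -1
(446485/100491): 446485 mod 100491 = 44521, so (446485/100491) = (44521/100491)
flip (44521/100491) -> (100491/44521): both odd, 44521 mod 4 = 1, 100491 mod 4 = 3, so the flip contributes +1; sign now -1
(100491/44521): 100491 mod 44521 = 11449, so (100491/44521) = (11449/44521)
flip (11449/44521) -> (44521/11449): both odd, 11449 mod 4 = 1, 44521 mod 4 = 1, so the flip contributes +1; sign now -1
(44521/11449): 44521 mod 11449 = 10174, so (44521/11449) = (10174/11449)
factor out 2^1: 10174 = 2^1·5087; with 11449 mod 8 = 1, (2/11449) = +1; sign now -1; continue with (5087/11449)
flip (5087/11449) -> (11449/5087): both odd, 5087 mod 4 = 3, 11449 mod 4 = 1, so the flip contributes +1; sign now -1
(11449/5087): 11449 mod 5087 = 1275, so (11449/5087) = (1275/5087)
flip (1275/5087) -> (5087/1275): both odd, 1275 mod 4 = 3, 5087 mod 4 = 3, so the flip contributes -1; sign now +1
(5087/1275): 5087 mod 1275 = 1262, so (5087/1275) = (1262/1275)
factor out 2^1: 1262 = 2^1·631; with 1275 mod 8 = 3, (2/1275) = -1; sign now -1; continue with (631/1275)
flip (631/1275) -> (1275/631): both odd, 631 mod 4 = 3, 1275 mod 4 = 3, so the flip contributes -1; sign now +1
(1275/631): 1275 mod 631 = 13, so (1275/631) = (13/631)
flip (13/631) -> (631/13): both odd, 13 mod 4 = 1, 631 mod 4 = 3, so the flip contributes +1; sign now +1
(631/13): 631 mod 13 = 7, so (631/13) = (7/13)
flip (7/13) -> (13/7): both odd, 7 mod 4 = 3, 13 mod 4 = 1, so the flip contributes +1; sign now +1
(13/7): 13 mod 7 = 6, so (13/7) = (6/7)
factor out 2^1: 6 = 2^1·3; with 7 mod 8 = 7, (2/7) = +1; sign now +1; continue with (3/7)
flip (3/7) -> (7/3): both odd, 3 mod 4 = 3, 7 mod 4 = 3, so the flip contributes -1; sign now -1
(7/3): 7 mod 3 = 1, so (7/3) = (1/3)
reached (1/3) = 1, so the symbol is -1

-1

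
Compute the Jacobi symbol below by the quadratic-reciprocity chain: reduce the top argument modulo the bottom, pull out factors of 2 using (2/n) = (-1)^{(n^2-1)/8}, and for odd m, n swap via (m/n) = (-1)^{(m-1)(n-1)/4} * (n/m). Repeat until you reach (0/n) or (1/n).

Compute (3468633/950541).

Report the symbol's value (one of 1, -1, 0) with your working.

0

(3468633/950541): 3468633 mod 950541 = 617010, so (3468633/950541) = (617010/950541)
factor out 2^1: 617010 = 2^1·308505; with 950541 mod 8 = 5, (2/950541) = -1; sign now -1; continue with (308505/950541)
flip (308505/950541) -> (950541/308505): both odd, 308505 mod 4 = 1, 950541 mod 4 = 1, so the flip contributes +1; sign now -1
(950541/308505): 950541 mod 308505 = 25026, so (950541/308505) = (25026/308505)
factor out 2^1: 25026 = 2^1·12513; with 308505 mod 8 = 1, (2/308505) = +1; sign now -1; continue with (12513/308505)
flip (12513/308505) -> (308505/12513): both odd, 12513 mod 4 = 1, 308505 mod 4 = 1, so the flip contributes +1; sign now -1
(308505/12513): 308505 mod 12513 = 8193, so (308505/12513) = (8193/12513)
flip (8193/12513) -> (12513/8193): both odd, 8193 mod 4 = 1, 12513 mod 4 = 1, so the flip contributes +1; sign now -1
(12513/8193): 12513 mod 8193 = 4320, so (12513/8193) = (4320/8193)
factor out 2^5: 4320 = 2^5·135; with 8193 mod 8 = 1, (2/8193) = +1; sign now -1; continue with (135/8193)
flip (135/8193) -> (8193/135): both odd, 135 mod 4 = 3, 8193 mod 4 = 1, so the flip contributes +1; sign now -1
(8193/135): 8193 mod 135 = 93, so (8193/135) = (93/135)
flip (93/135) -> (135/93): both odd, 93 mod 4 = 1, 135 mod 4 = 3, so the flip contributes +1; sign now -1
(135/93): 135 mod 93 = 42, so (135/93) = (42/93)
factor out 2^1: 42 = 2^1·21; with 93 mod 8 = 5, (2/93) = -1; sign now +1; continue with (21/93)
flip (21/93) -> (93/21): both odd, 21 mod 4 = 1, 93 mod 4 = 1, so the flip contributes +1; sign now +1
(93/21): 93 mod 21 = 9, so (93/21) = (9/21)
flip (9/21) -> (21/9): both odd, 9 mod 4 = 1, 21 mod 4 = 1, so the flip contributes +1; sign now +1
(21/9): 21 mod 9 = 3, so (21/9) = (3/9)
flip (3/9) -> (9/3): both odd, 3 mod 4 = 3, 9 mod 4 = 1, so the flip contributes +1; sign now +1
(9/3): 9 mod 3 = 0, so (9/3) = (0/3)
reached (0/3); gcd(a, n) > 1, so (0/3) = 0 and the symbol is 0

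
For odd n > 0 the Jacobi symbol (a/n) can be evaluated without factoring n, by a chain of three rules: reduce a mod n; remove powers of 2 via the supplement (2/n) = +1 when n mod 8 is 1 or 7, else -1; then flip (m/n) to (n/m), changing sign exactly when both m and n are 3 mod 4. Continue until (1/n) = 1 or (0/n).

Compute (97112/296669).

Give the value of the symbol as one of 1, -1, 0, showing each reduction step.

97112 = 2^3·12139; (2/296669) = -1 since 296669 mod 8 = 5, so (97112/296669) = (-1)^3·(12139/296669); sign now -1
reciprocity: (12139/296669) = +1·(296669/12139) since 12139 mod 4 = 3, 296669 mod 4 = 1; sign now -1
(296669/12139) = (5333/12139)   [reduce mod 12139]
reciprocity: (5333/12139) = +1·(12139/5333) since 5333 mod 4 = 1, 12139 mod 4 = 3; sign now -1
(12139/5333) = (1473/5333)   [reduce mod 5333]
reciprocity: (1473/5333) = +1·(5333/1473) since 1473 mod 4 = 1, 5333 mod 4 = 1; sign now -1
(5333/1473) = (914/1473)   [reduce mod 1473]
914 = 2^1·457; (2/1473) = +1 since 1473 mod 8 = 1, so (914/1473) = (+1)^1·(457/1473); sign now -1
reciprocity: (457/1473) = +1·(1473/457) since 457 mod 4 = 1, 1473 mod 4 = 1; sign now -1
(1473/457) = (102/457)   [reduce mod 457]
102 = 2^1·51; (2/457) = +1 since 457 mod 8 = 1, so (102/457) = (+1)^1·(51/457); sign now -1
reciprocity: (51/457) = +1·(457/51) since 51 mod 4 = 3, 457 mod 4 = 1; sign now -1
(457/51) = (49/51)   [reduce mod 51]
reciprocity: (49/51) = +1·(51/49) since 49 mod 4 = 1, 51 mod 4 = 3; sign now -1
(51/49) = (2/49)   [reduce mod 49]
2 = 2^1·1; (2/49) = +1 since 49 mod 8 = 1, so (2/49) = (+1)^1·(1/49); sign now -1
(1/49) = 1; final value = sign = -1

-1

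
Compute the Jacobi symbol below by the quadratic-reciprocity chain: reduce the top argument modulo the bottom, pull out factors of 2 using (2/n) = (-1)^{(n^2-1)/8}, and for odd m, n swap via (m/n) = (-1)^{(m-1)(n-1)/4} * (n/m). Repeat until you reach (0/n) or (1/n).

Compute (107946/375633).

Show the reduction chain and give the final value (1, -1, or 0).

107946 = 2^1·53973; (2/375633) = +1 since 375633 mod 8 = 1, so (107946/375633) = (+1)^1·(53973/375633); sign now +1
reciprocity: (53973/375633) = +1·(375633/53973) since 53973 mod 4 = 1, 375633 mod 4 = 1; sign now +1
(375633/53973) = (51795/53973)   [reduce mod 53973]
reciprocity: (51795/53973) = +1·(53973/51795) since 51795 mod 4 = 3, 53973 mod 4 = 1; sign now +1
(53973/51795) = (2178/51795)   [reduce mod 51795]
2178 = 2^1·1089; (2/51795) = -1 since 51795 mod 8 = 3, so (2178/51795) = (-1)^1·(1089/51795); sign now -1
reciprocity: (1089/51795) = +1·(51795/1089) since 1089 mod 4 = 1, 51795 mod 4 = 3; sign now -1
(51795/1089) = (612/1089)   [reduce mod 1089]
612 = 2^2·153; (2/1089) = +1 since 1089 mod 8 = 1, so (612/1089) = (+1)^2·(153/1089); sign now -1
reciprocity: (153/1089) = +1·(1089/153) since 153 mod 4 = 1, 1089 mod 4 = 1; sign now -1
(1089/153) = (18/153)   [reduce mod 153]
18 = 2^1·9; (2/153) = +1 since 153 mod 8 = 1, so (18/153) = (+1)^1·(9/153); sign now -1
reciprocity: (9/153) = +1·(153/9) since 9 mod 4 = 1, 153 mod 4 = 1; sign now -1
(153/9) = (0/9)   [reduce mod 9]
(0/9) = 0   [gcd(a, n) > 1]; final value = 0

0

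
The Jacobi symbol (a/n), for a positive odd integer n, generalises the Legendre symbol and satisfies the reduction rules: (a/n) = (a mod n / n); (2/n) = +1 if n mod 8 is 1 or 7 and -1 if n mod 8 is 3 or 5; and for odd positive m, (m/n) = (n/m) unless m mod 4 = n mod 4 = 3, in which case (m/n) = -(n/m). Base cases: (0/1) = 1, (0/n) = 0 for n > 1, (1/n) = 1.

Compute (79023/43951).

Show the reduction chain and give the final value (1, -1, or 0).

(79023/43951): 79023 mod 43951 = 35072, so (79023/43951) = (35072/43951)
factor out 2^8: 35072 = 2^8·137; with 43951 mod 8 = 7, (2/43951) = +1; sign now +1; continue with (137/43951)
flip (137/43951) -> (43951/137): both odd, 137 mod 4 = 1, 43951 mod 4 = 3, so the flip contributes +1; sign now +1
(43951/137): 43951 mod 137 = 111, so (43951/137) = (111/137)
flip (111/137) -> (137/111): both odd, 111 mod 4 = 3, 137 mod 4 = 1, so the flip contributes +1; sign now +1
(137/111): 137 mod 111 = 26, so (137/111) = (26/111)
factor out 2^1: 26 = 2^1·13; with 111 mod 8 = 7, (2/111) = +1; sign now +1; continue with (13/111)
flip (13/111) -> (111/13): both odd, 13 mod 4 = 1, 111 mod 4 = 3, so the flip contributes +1; sign now +1
(111/13): 111 mod 13 = 7, so (111/13) = (7/13)
flip (7/13) -> (13/7): both odd, 7 mod 4 = 3, 13 mod 4 = 1, so the flip contributes +1; sign now +1
(13/7): 13 mod 7 = 6, so (13/7) = (6/7)
factor out 2^1: 6 = 2^1·3; with 7 mod 8 = 7, (2/7) = +1; sign now +1; continue with (3/7)
flip (3/7) -> (7/3): both odd, 3 mod 4 = 3, 7 mod 4 = 3, so the flip contributes -1; sign now -1
(7/3): 7 mod 3 = 1, so (7/3) = (1/3)
reached (1/3) = 1, so the symbol is -1

-1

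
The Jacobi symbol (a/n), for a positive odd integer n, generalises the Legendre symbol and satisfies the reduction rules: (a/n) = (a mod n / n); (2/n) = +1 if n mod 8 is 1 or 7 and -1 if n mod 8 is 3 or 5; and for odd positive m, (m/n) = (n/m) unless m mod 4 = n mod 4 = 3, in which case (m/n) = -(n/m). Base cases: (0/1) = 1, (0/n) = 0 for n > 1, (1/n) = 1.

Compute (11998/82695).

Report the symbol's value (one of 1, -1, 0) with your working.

1

11998 = 2^1·5999; (2/82695) = +1 since 82695 mod 8 = 7, so (11998/82695) = (+1)^1·(5999/82695); sign now +1
reciprocity: (5999/82695) = -1·(82695/5999) since 5999 mod 4 = 3, 82695 mod 4 = 3; sign now -1
(82695/5999) = (4708/5999)   [reduce mod 5999]
4708 = 2^2·1177; (2/5999) = +1 since 5999 mod 8 = 7, so (4708/5999) = (+1)^2·(1177/5999); sign now -1
reciprocity: (1177/5999) = +1·(5999/1177) since 1177 mod 4 = 1, 5999 mod 4 = 3; sign now -1
(5999/1177) = (114/1177)   [reduce mod 1177]
114 = 2^1·57; (2/1177) = +1 since 1177 mod 8 = 1, so (114/1177) = (+1)^1·(57/1177); sign now -1
reciprocity: (57/1177) = +1·(1177/57) since 57 mod 4 = 1, 1177 mod 4 = 1; sign now -1
(1177/57) = (37/57)   [reduce mod 57]
reciprocity: (37/57) = +1·(57/37) since 37 mod 4 = 1, 57 mod 4 = 1; sign now -1
(57/37) = (20/37)   [reduce mod 37]
20 = 2^2·5; (2/37) = -1 since 37 mod 8 = 5, so (20/37) = (-1)^2·(5/37); sign now -1
reciprocity: (5/37) = +1·(37/5) since 5 mod 4 = 1, 37 mod 4 = 1; sign now -1
(37/5) = (2/5)   [reduce mod 5]
2 = 2^1·1; (2/5) = -1 since 5 mod 8 = 5, so (2/5) = (-1)^1·(1/5); sign now +1
(1/5) = 1; final value = sign = +1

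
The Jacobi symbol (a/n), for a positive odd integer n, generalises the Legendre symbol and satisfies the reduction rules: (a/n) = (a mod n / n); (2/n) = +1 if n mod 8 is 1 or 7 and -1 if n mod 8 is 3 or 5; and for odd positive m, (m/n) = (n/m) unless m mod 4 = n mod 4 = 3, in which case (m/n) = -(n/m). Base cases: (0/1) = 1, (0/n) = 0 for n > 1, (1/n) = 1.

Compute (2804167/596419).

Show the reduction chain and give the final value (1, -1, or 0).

(2804167/596419) = (418491/596419)   [reduce mod 596419]
reciprocity: (418491/596419) = -1·(596419/418491) since 418491 mod 4 = 3, 596419 mod 4 = 3; sign now -1
(596419/418491) = (177928/418491)   [reduce mod 418491]
177928 = 2^3·22241; (2/418491) = -1 since 418491 mod 8 = 3, so (177928/418491) = (-1)^3·(22241/418491); sign now +1
reciprocity: (22241/418491) = +1·(418491/22241) since 22241 mod 4 = 1, 418491 mod 4 = 3; sign now +1
(418491/22241) = (18153/22241)   [reduce mod 22241]
reciprocity: (18153/22241) = +1·(22241/18153) since 18153 mod 4 = 1, 22241 mod 4 = 1; sign now +1
(22241/18153) = (4088/18153)   [reduce mod 18153]
4088 = 2^3·511; (2/18153) = +1 since 18153 mod 8 = 1, so (4088/18153) = (+1)^3·(511/18153); sign now +1
reciprocity: (511/18153) = +1·(18153/511) since 511 mod 4 = 3, 18153 mod 4 = 1; sign now +1
(18153/511) = (268/511)   [reduce mod 511]
268 = 2^2·67; (2/511) = +1 since 511 mod 8 = 7, so (268/511) = (+1)^2·(67/511); sign now +1
reciprocity: (67/511) = -1·(511/67) since 67 mod 4 = 3, 511 mod 4 = 3; sign now -1
(511/67) = (42/67)   [reduce mod 67]
42 = 2^1·21; (2/67) = -1 since 67 mod 8 = 3, so (42/67) = (-1)^1·(21/67); sign now +1
reciprocity: (21/67) = +1·(67/21) since 21 mod 4 = 1, 67 mod 4 = 3; sign now +1
(67/21) = (4/21)   [reduce mod 21]
4 = 2^2·1; (2/21) = -1 since 21 mod 8 = 5, so (4/21) = (-1)^2·(1/21); sign now +1
(1/21) = 1; final value = sign = +1

1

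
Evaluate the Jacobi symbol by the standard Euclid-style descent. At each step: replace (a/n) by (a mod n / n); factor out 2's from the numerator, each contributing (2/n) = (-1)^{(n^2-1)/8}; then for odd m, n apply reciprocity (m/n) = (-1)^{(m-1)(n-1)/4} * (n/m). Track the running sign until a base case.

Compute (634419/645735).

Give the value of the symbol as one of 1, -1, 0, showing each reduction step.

reciprocity: (634419/645735) = -1·(645735/634419) since 634419 mod 4 = 3, 645735 mod 4 = 3; sign now -1
(645735/634419) = (11316/634419)   [reduce mod 634419]
11316 = 2^2·2829; (2/634419) = -1 since 634419 mod 8 = 3, so (11316/634419) = (-1)^2·(2829/634419); sign now -1
reciprocity: (2829/634419) = +1·(634419/2829) since 2829 mod 4 = 1, 634419 mod 4 = 3; sign now -1
(634419/2829) = (723/2829)   [reduce mod 2829]
reciprocity: (723/2829) = +1·(2829/723) since 723 mod 4 = 3, 2829 mod 4 = 1; sign now -1
(2829/723) = (660/723)   [reduce mod 723]
660 = 2^2·165; (2/723) = -1 since 723 mod 8 = 3, so (660/723) = (-1)^2·(165/723); sign now -1
reciprocity: (165/723) = +1·(723/165) since 165 mod 4 = 1, 723 mod 4 = 3; sign now -1
(723/165) = (63/165)   [reduce mod 165]
reciprocity: (63/165) = +1·(165/63) since 63 mod 4 = 3, 165 mod 4 = 1; sign now -1
(165/63) = (39/63)   [reduce mod 63]
reciprocity: (39/63) = -1·(63/39) since 39 mod 4 = 3, 63 mod 4 = 3; sign now +1
(63/39) = (24/39)   [reduce mod 39]
24 = 2^3·3; (2/39) = +1 since 39 mod 8 = 7, so (24/39) = (+1)^3·(3/39); sign now +1
reciprocity: (3/39) = -1·(39/3) since 3 mod 4 = 3, 39 mod 4 = 3; sign now -1
(39/3) = (0/3)   [reduce mod 3]
(0/3) = 0   [gcd(a, n) > 1]; final value = 0

0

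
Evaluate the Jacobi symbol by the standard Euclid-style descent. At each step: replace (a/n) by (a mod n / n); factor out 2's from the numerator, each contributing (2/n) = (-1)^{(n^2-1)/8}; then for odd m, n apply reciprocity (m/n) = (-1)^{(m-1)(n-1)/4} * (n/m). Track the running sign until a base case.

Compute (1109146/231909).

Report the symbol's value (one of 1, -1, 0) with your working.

-1

(1109146/231909) = (181510/231909)   [reduce mod 231909]
181510 = 2^1·90755; (2/231909) = -1 since 231909 mod 8 = 5, so (181510/231909) = (-1)^1·(90755/231909); sign now -1
reciprocity: (90755/231909) = +1·(231909/90755) since 90755 mod 4 = 3, 231909 mod 4 = 1; sign now -1
(231909/90755) = (50399/90755)   [reduce mod 90755]
reciprocity: (50399/90755) = -1·(90755/50399) since 50399 mod 4 = 3, 90755 mod 4 = 3; sign now +1
(90755/50399) = (40356/50399)   [reduce mod 50399]
40356 = 2^2·10089; (2/50399) = +1 since 50399 mod 8 = 7, so (40356/50399) = (+1)^2·(10089/50399); sign now +1
reciprocity: (10089/50399) = +1·(50399/10089) since 10089 mod 4 = 1, 50399 mod 4 = 3; sign now +1
(50399/10089) = (10043/10089)   [reduce mod 10089]
reciprocity: (10043/10089) = +1·(10089/10043) since 10043 mod 4 = 3, 10089 mod 4 = 1; sign now +1
(10089/10043) = (46/10043)   [reduce mod 10043]
46 = 2^1·23; (2/10043) = -1 since 10043 mod 8 = 3, so (46/10043) = (-1)^1·(23/10043); sign now -1
reciprocity: (23/10043) = -1·(10043/23) since 23 mod 4 = 3, 10043 mod 4 = 3; sign now +1
(10043/23) = (15/23)   [reduce mod 23]
reciprocity: (15/23) = -1·(23/15) since 15 mod 4 = 3, 23 mod 4 = 3; sign now -1
(23/15) = (8/15)   [reduce mod 15]
8 = 2^3·1; (2/15) = +1 since 15 mod 8 = 7, so (8/15) = (+1)^3·(1/15); sign now -1
(1/15) = 1; final value = sign = -1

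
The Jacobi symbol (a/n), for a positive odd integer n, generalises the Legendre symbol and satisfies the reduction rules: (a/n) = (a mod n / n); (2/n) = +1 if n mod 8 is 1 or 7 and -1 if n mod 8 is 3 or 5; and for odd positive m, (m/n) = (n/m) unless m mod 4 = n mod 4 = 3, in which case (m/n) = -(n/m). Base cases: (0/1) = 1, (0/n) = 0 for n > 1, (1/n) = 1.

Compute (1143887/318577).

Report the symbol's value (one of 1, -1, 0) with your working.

(1143887/318577) = (188156/318577)   [reduce mod 318577]
188156 = 2^2·47039; (2/318577) = +1 since 318577 mod 8 = 1, so (188156/318577) = (+1)^2·(47039/318577); sign now +1
reciprocity: (47039/318577) = +1·(318577/47039) since 47039 mod 4 = 3, 318577 mod 4 = 1; sign now +1
(318577/47039) = (36343/47039)   [reduce mod 47039]
reciprocity: (36343/47039) = -1·(47039/36343) since 36343 mod 4 = 3, 47039 mod 4 = 3; sign now -1
(47039/36343) = (10696/36343)   [reduce mod 36343]
10696 = 2^3·1337; (2/36343) = +1 since 36343 mod 8 = 7, so (10696/36343) = (+1)^3·(1337/36343); sign now -1
reciprocity: (1337/36343) = +1·(36343/1337) since 1337 mod 4 = 1, 36343 mod 4 = 3; sign now -1
(36343/1337) = (244/1337)   [reduce mod 1337]
244 = 2^2·61; (2/1337) = +1 since 1337 mod 8 = 1, so (244/1337) = (+1)^2·(61/1337); sign now -1
reciprocity: (61/1337) = +1·(1337/61) since 61 mod 4 = 1, 1337 mod 4 = 1; sign now -1
(1337/61) = (56/61)   [reduce mod 61]
56 = 2^3·7; (2/61) = -1 since 61 mod 8 = 5, so (56/61) = (-1)^3·(7/61); sign now +1
reciprocity: (7/61) = +1·(61/7) since 7 mod 4 = 3, 61 mod 4 = 1; sign now +1
(61/7) = (5/7)   [reduce mod 7]
reciprocity: (5/7) = +1·(7/5) since 5 mod 4 = 1, 7 mod 4 = 3; sign now +1
(7/5) = (2/5)   [reduce mod 5]
2 = 2^1·1; (2/5) = -1 since 5 mod 8 = 5, so (2/5) = (-1)^1·(1/5); sign now -1
(1/5) = 1; final value = sign = -1

-1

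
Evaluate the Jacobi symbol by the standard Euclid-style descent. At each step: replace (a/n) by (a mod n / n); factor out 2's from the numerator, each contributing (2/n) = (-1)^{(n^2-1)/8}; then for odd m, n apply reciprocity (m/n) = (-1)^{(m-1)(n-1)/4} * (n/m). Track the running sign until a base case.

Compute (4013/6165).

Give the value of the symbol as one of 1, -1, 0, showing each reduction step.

reciprocity: (4013/6165) = +1·(6165/4013) since 4013 mod 4 = 1, 6165 mod 4 = 1; sign now +1
(6165/4013) = (2152/4013)   [reduce mod 4013]
2152 = 2^3·269; (2/4013) = -1 since 4013 mod 8 = 5, so (2152/4013) = (-1)^3·(269/4013); sign now -1
reciprocity: (269/4013) = +1·(4013/269) since 269 mod 4 = 1, 4013 mod 4 = 1; sign now -1
(4013/269) = (247/269)   [reduce mod 269]
reciprocity: (247/269) = +1·(269/247) since 247 mod 4 = 3, 269 mod 4 = 1; sign now -1
(269/247) = (22/247)   [reduce mod 247]
22 = 2^1·11; (2/247) = +1 since 247 mod 8 = 7, so (22/247) = (+1)^1·(11/247); sign now -1
reciprocity: (11/247) = -1·(247/11) since 11 mod 4 = 3, 247 mod 4 = 3; sign now +1
(247/11) = (5/11)   [reduce mod 11]
reciprocity: (5/11) = +1·(11/5) since 5 mod 4 = 1, 11 mod 4 = 3; sign now +1
(11/5) = (1/5)   [reduce mod 5]
(1/5) = 1; final value = sign = +1

1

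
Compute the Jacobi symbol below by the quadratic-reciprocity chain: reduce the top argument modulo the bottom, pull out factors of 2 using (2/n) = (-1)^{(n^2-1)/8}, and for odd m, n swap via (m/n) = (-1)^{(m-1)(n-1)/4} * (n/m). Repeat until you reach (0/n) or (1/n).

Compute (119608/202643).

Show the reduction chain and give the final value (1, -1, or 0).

119608 = 2^3·14951; (2/202643) = -1 since 202643 mod 8 = 3, so (119608/202643) = (-1)^3·(14951/202643); sign now -1
reciprocity: (14951/202643) = -1·(202643/14951) since 14951 mod 4 = 3, 202643 mod 4 = 3; sign now +1
(202643/14951) = (8280/14951)   [reduce mod 14951]
8280 = 2^3·1035; (2/14951) = +1 since 14951 mod 8 = 7, so (8280/14951) = (+1)^3·(1035/14951); sign now +1
reciprocity: (1035/14951) = -1·(14951/1035) since 1035 mod 4 = 3, 14951 mod 4 = 3; sign now -1
(14951/1035) = (461/1035)   [reduce mod 1035]
reciprocity: (461/1035) = +1·(1035/461) since 461 mod 4 = 1, 1035 mod 4 = 3; sign now -1
(1035/461) = (113/461)   [reduce mod 461]
reciprocity: (113/461) = +1·(461/113) since 113 mod 4 = 1, 461 mod 4 = 1; sign now -1
(461/113) = (9/113)   [reduce mod 113]
reciprocity: (9/113) = +1·(113/9) since 9 mod 4 = 1, 113 mod 4 = 1; sign now -1
(113/9) = (5/9)   [reduce mod 9]
reciprocity: (5/9) = +1·(9/5) since 5 mod 4 = 1, 9 mod 4 = 1; sign now -1
(9/5) = (4/5)   [reduce mod 5]
4 = 2^2·1; (2/5) = -1 since 5 mod 8 = 5, so (4/5) = (-1)^2·(1/5); sign now -1
(1/5) = 1; final value = sign = -1

-1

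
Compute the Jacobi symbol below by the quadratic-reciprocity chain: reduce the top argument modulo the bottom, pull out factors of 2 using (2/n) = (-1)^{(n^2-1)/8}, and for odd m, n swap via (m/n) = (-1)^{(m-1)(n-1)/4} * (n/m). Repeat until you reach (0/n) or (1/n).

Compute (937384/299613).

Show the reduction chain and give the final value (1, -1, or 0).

(937384/299613) = (38545/299613)   [reduce mod 299613]
reciprocity: (38545/299613) = +1·(299613/38545) since 38545 mod 4 = 1, 299613 mod 4 = 1; sign now +1
(299613/38545) = (29798/38545)   [reduce mod 38545]
29798 = 2^1·14899; (2/38545) = +1 since 38545 mod 8 = 1, so (29798/38545) = (+1)^1·(14899/38545); sign now +1
reciprocity: (14899/38545) = +1·(38545/14899) since 14899 mod 4 = 3, 38545 mod 4 = 1; sign now +1
(38545/14899) = (8747/14899)   [reduce mod 14899]
reciprocity: (8747/14899) = -1·(14899/8747) since 8747 mod 4 = 3, 14899 mod 4 = 3; sign now -1
(14899/8747) = (6152/8747)   [reduce mod 8747]
6152 = 2^3·769; (2/8747) = -1 since 8747 mod 8 = 3, so (6152/8747) = (-1)^3·(769/8747); sign now +1
reciprocity: (769/8747) = +1·(8747/769) since 769 mod 4 = 1, 8747 mod 4 = 3; sign now +1
(8747/769) = (288/769)   [reduce mod 769]
288 = 2^5·9; (2/769) = +1 since 769 mod 8 = 1, so (288/769) = (+1)^5·(9/769); sign now +1
reciprocity: (9/769) = +1·(769/9) since 9 mod 4 = 1, 769 mod 4 = 1; sign now +1
(769/9) = (4/9)   [reduce mod 9]
4 = 2^2·1; (2/9) = +1 since 9 mod 8 = 1, so (4/9) = (+1)^2·(1/9); sign now +1
(1/9) = 1; final value = sign = +1

1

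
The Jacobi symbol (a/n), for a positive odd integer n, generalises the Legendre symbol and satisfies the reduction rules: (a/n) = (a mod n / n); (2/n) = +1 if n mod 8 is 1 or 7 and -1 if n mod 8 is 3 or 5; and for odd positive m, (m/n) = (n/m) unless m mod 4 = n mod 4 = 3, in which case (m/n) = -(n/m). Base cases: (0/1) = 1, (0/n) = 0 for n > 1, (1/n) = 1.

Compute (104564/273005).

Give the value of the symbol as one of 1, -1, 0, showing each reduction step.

1

104564 = 2^2·26141; (2/273005) = -1 since 273005 mod 8 = 5, so (104564/273005) = (-1)^2·(26141/273005); sign now +1
reciprocity: (26141/273005) = +1·(273005/26141) since 26141 mod 4 = 1, 273005 mod 4 = 1; sign now +1
(273005/26141) = (11595/26141)   [reduce mod 26141]
reciprocity: (11595/26141) = +1·(26141/11595) since 11595 mod 4 = 3, 26141 mod 4 = 1; sign now +1
(26141/11595) = (2951/11595)   [reduce mod 11595]
reciprocity: (2951/11595) = -1·(11595/2951) since 2951 mod 4 = 3, 11595 mod 4 = 3; sign now -1
(11595/2951) = (2742/2951)   [reduce mod 2951]
2742 = 2^1·1371; (2/2951) = +1 since 2951 mod 8 = 7, so (2742/2951) = (+1)^1·(1371/2951); sign now -1
reciprocity: (1371/2951) = -1·(2951/1371) since 1371 mod 4 = 3, 2951 mod 4 = 3; sign now +1
(2951/1371) = (209/1371)   [reduce mod 1371]
reciprocity: (209/1371) = +1·(1371/209) since 209 mod 4 = 1, 1371 mod 4 = 3; sign now +1
(1371/209) = (117/209)   [reduce mod 209]
reciprocity: (117/209) = +1·(209/117) since 117 mod 4 = 1, 209 mod 4 = 1; sign now +1
(209/117) = (92/117)   [reduce mod 117]
92 = 2^2·23; (2/117) = -1 since 117 mod 8 = 5, so (92/117) = (-1)^2·(23/117); sign now +1
reciprocity: (23/117) = +1·(117/23) since 23 mod 4 = 3, 117 mod 4 = 1; sign now +1
(117/23) = (2/23)   [reduce mod 23]
2 = 2^1·1; (2/23) = +1 since 23 mod 8 = 7, so (2/23) = (+1)^1·(1/23); sign now +1
(1/23) = 1; final value = sign = +1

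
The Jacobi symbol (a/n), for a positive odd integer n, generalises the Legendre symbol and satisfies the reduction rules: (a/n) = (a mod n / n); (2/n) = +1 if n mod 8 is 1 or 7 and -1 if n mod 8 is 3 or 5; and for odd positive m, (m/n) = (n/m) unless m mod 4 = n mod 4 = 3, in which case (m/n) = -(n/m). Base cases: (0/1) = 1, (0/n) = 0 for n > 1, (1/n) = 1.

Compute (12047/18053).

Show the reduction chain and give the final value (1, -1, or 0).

flip (12047/18053) -> (18053/12047): both odd, 12047 mod 4 = 3, 18053 mod 4 = 1, so the flip contributes +1; sign now +1
(18053/12047): 18053 mod 12047 = 6006, so (18053/12047) = (6006/12047)
factor out 2^1: 6006 = 2^1·3003; with 12047 mod 8 = 7, (2/12047) = +1; sign now +1; continue with (3003/12047)
flip (3003/12047) -> (12047/3003): both odd, 3003 mod 4 = 3, 12047 mod 4 = 3, so the flip contributes -1; sign now -1
(12047/3003): 12047 mod 3003 = 35, so (12047/3003) = (35/3003)
flip (35/3003) -> (3003/35): both odd, 35 mod 4 = 3, 3003 mod 4 = 3, so the flip contributes -1; sign now +1
(3003/35): 3003 mod 35 = 28, so (3003/35) = (28/35)
factor out 2^2: 28 = 2^2·7; with 35 mod 8 = 3, (2/35) = -1; sign now +1; continue with (7/35)
flip (7/35) -> (35/7): both odd, 7 mod 4 = 3, 35 mod 4 = 3, so the flip contributes -1; sign now -1
(35/7): 35 mod 7 = 0, so (35/7) = (0/7)
reached (0/7); gcd(a, n) > 1, so (0/7) = 0 and the symbol is 0

0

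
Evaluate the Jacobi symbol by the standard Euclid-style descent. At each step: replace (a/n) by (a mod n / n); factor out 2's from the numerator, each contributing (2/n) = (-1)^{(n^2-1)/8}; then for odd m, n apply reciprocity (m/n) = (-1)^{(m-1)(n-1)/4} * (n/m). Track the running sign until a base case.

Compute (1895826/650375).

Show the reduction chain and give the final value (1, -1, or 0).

-1

(1895826/650375): 1895826 mod 650375 = 595076, so (1895826/650375) = (595076/650375)
factor out 2^2: 595076 = 2^2·148769; with 650375 mod 8 = 7, (2/650375) = +1; sign now +1; continue with (148769/650375)
flip (148769/650375) -> (650375/148769): both odd, 148769 mod 4 = 1, 650375 mod 4 = 3, so the flip contributes +1; sign now +1
(650375/148769): 650375 mod 148769 = 55299, so (650375/148769) = (55299/148769)
flip (55299/148769) -> (148769/55299): both odd, 55299 mod 4 = 3, 148769 mod 4 = 1, so the flip contributes +1; sign now +1
(148769/55299): 148769 mod 55299 = 38171, so (148769/55299) = (38171/55299)
flip (38171/55299) -> (55299/38171): both odd, 38171 mod 4 = 3, 55299 mod 4 = 3, so the flip contributes -1; sign now -1
(55299/38171): 55299 mod 38171 = 17128, so (55299/38171) = (17128/38171)
factor out 2^3: 17128 = 2^3·2141; with 38171 mod 8 = 3, (2/38171) = -1; sign now +1; continue with (2141/38171)
flip (2141/38171) -> (38171/2141): both odd, 2141 mod 4 = 1, 38171 mod 4 = 3, so the flip contributes +1; sign now +1
(38171/2141): 38171 mod 2141 = 1774, so (38171/2141) = (1774/2141)
factor out 2^1: 1774 = 2^1·887; with 2141 mod 8 = 5, (2/2141) = -1; sign now -1; continue with (887/2141)
flip (887/2141) -> (2141/887): both odd, 887 mod 4 = 3, 2141 mod 4 = 1, so the flip contributes +1; sign now -1
(2141/887): 2141 mod 887 = 367, so (2141/887) = (367/887)
flip (367/887) -> (887/367): both odd, 367 mod 4 = 3, 887 mod 4 = 3, so the flip contributes -1; sign now +1
(887/367): 887 mod 367 = 153, so (887/367) = (153/367)
flip (153/367) -> (367/153): both odd, 153 mod 4 = 1, 367 mod 4 = 3, so the flip contributes +1; sign now +1
(367/153): 367 mod 153 = 61, so (367/153) = (61/153)
flip (61/153) -> (153/61): both odd, 61 mod 4 = 1, 153 mod 4 = 1, so the flip contributes +1; sign now +1
(153/61): 153 mod 61 = 31, so (153/61) = (31/61)
flip (31/61) -> (61/31): both odd, 31 mod 4 = 3, 61 mod 4 = 1, so the flip contributes +1; sign now +1
(61/31): 61 mod 31 = 30, so (61/31) = (30/31)
factor out 2^1: 30 = 2^1·15; with 31 mod 8 = 7, (2/31) = +1; sign now +1; continue with (15/31)
flip (15/31) -> (31/15): both odd, 15 mod 4 = 3, 31 mod 4 = 3, so the flip contributes -1; sign now -1
(31/15): 31 mod 15 = 1, so (31/15) = (1/15)
reached (1/15) = 1, so the symbol is -1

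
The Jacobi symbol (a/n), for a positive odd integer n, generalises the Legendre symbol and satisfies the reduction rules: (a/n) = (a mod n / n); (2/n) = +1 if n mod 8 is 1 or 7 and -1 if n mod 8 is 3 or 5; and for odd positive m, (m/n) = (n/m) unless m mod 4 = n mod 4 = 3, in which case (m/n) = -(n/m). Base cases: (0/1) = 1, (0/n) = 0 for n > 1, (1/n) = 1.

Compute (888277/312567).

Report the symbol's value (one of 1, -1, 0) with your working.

(888277/312567) = (263143/312567)   [reduce mod 312567]
reciprocity: (263143/312567) = -1·(312567/263143) since 263143 mod 4 = 3, 312567 mod 4 = 3; sign now -1
(312567/263143) = (49424/263143)   [reduce mod 263143]
49424 = 2^4·3089; (2/263143) = +1 since 263143 mod 8 = 7, so (49424/263143) = (+1)^4·(3089/263143); sign now -1
reciprocity: (3089/263143) = +1·(263143/3089) since 3089 mod 4 = 1, 263143 mod 4 = 3; sign now -1
(263143/3089) = (578/3089)   [reduce mod 3089]
578 = 2^1·289; (2/3089) = +1 since 3089 mod 8 = 1, so (578/3089) = (+1)^1·(289/3089); sign now -1
reciprocity: (289/3089) = +1·(3089/289) since 289 mod 4 = 1, 3089 mod 4 = 1; sign now -1
(3089/289) = (199/289)   [reduce mod 289]
reciprocity: (199/289) = +1·(289/199) since 199 mod 4 = 3, 289 mod 4 = 1; sign now -1
(289/199) = (90/199)   [reduce mod 199]
90 = 2^1·45; (2/199) = +1 since 199 mod 8 = 7, so (90/199) = (+1)^1·(45/199); sign now -1
reciprocity: (45/199) = +1·(199/45) since 45 mod 4 = 1, 199 mod 4 = 3; sign now -1
(199/45) = (19/45)   [reduce mod 45]
reciprocity: (19/45) = +1·(45/19) since 19 mod 4 = 3, 45 mod 4 = 1; sign now -1
(45/19) = (7/19)   [reduce mod 19]
reciprocity: (7/19) = -1·(19/7) since 7 mod 4 = 3, 19 mod 4 = 3; sign now +1
(19/7) = (5/7)   [reduce mod 7]
reciprocity: (5/7) = +1·(7/5) since 5 mod 4 = 1, 7 mod 4 = 3; sign now +1
(7/5) = (2/5)   [reduce mod 5]
2 = 2^1·1; (2/5) = -1 since 5 mod 8 = 5, so (2/5) = (-1)^1·(1/5); sign now -1
(1/5) = 1; final value = sign = -1

-1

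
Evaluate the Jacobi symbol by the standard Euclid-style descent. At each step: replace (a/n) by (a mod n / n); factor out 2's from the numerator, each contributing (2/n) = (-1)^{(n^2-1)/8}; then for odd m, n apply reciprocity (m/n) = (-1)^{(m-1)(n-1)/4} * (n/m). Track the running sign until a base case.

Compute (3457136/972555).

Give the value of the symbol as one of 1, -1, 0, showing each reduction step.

(3457136/972555): 3457136 mod 972555 = 539471, so (3457136/972555) = (539471/972555)
flip (539471/972555) -> (972555/539471): both odd, 539471 mod 4 = 3, 972555 mod 4 = 3, so the flip contributes -1; sign now -1
(972555/539471): 972555 mod 539471 = 433084, so (972555/539471) = (433084/539471)
factor out 2^2: 433084 = 2^2·108271; with 539471 mod 8 = 7, (2/539471) = +1; sign now -1; continue with (108271/539471)
flip (108271/539471) -> (539471/108271): both odd, 108271 mod 4 = 3, 539471 mod 4 = 3, so the flip contributes -1; sign now +1
(539471/108271): 539471 mod 108271 = 106387, so (539471/108271) = (106387/108271)
flip (106387/108271) -> (108271/106387): both odd, 106387 mod 4 = 3, 108271 mod 4 = 3, so the flip contributes -1; sign now -1
(108271/106387): 108271 mod 106387 = 1884, so (108271/106387) = (1884/106387)
factor out 2^2: 1884 = 2^2·471; with 106387 mod 8 = 3, (2/106387) = -1; sign now -1; continue with (471/106387)
flip (471/106387) -> (106387/471): both odd, 471 mod 4 = 3, 106387 mod 4 = 3, so the flip contributes -1; sign now +1
(106387/471): 106387 mod 471 = 412, so (106387/471) = (412/471)
factor out 2^2: 412 = 2^2·103; with 471 mod 8 = 7, (2/471) = +1; sign now +1; continue with (103/471)
flip (103/471) -> (471/103): both odd, 103 mod 4 = 3, 471 mod 4 = 3, so the flip contributes -1; sign now -1
(471/103): 471 mod 103 = 59, so (471/103) = (59/103)
flip (59/103) -> (103/59): both odd, 59 mod 4 = 3, 103 mod 4 = 3, so the flip contributes -1; sign now +1
(103/59): 103 mod 59 = 44, so (103/59) = (44/59)
factor out 2^2: 44 = 2^2·11; with 59 mod 8 = 3, (2/59) = -1; sign now +1; continue with (11/59)
flip (11/59) -> (59/11): both odd, 11 mod 4 = 3, 59 mod 4 = 3, so the flip contributes -1; sign now -1
(59/11): 59 mod 11 = 4, so (59/11) = (4/11)
factor out 2^2: 4 = 2^2·1; with 11 mod 8 = 3, (2/11) = -1; sign now -1; continue with (1/11)
reached (1/11) = 1, so the symbol is -1

-1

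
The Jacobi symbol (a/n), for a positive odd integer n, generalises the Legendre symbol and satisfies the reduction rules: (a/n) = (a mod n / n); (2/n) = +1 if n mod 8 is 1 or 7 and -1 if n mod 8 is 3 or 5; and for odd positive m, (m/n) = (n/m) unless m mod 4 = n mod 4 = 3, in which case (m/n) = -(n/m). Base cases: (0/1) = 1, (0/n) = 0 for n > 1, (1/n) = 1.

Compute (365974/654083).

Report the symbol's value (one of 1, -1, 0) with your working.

1

365974 = 2^1·182987; (2/654083) = -1 since 654083 mod 8 = 3, so (365974/654083) = (-1)^1·(182987/654083); sign now -1
reciprocity: (182987/654083) = -1·(654083/182987) since 182987 mod 4 = 3, 654083 mod 4 = 3; sign now +1
(654083/182987) = (105122/182987)   [reduce mod 182987]
105122 = 2^1·52561; (2/182987) = -1 since 182987 mod 8 = 3, so (105122/182987) = (-1)^1·(52561/182987); sign now -1
reciprocity: (52561/182987) = +1·(182987/52561) since 52561 mod 4 = 1, 182987 mod 4 = 3; sign now -1
(182987/52561) = (25304/52561)   [reduce mod 52561]
25304 = 2^3·3163; (2/52561) = +1 since 52561 mod 8 = 1, so (25304/52561) = (+1)^3·(3163/52561); sign now -1
reciprocity: (3163/52561) = +1·(52561/3163) since 3163 mod 4 = 3, 52561 mod 4 = 1; sign now -1
(52561/3163) = (1953/3163)   [reduce mod 3163]
reciprocity: (1953/3163) = +1·(3163/1953) since 1953 mod 4 = 1, 3163 mod 4 = 3; sign now -1
(3163/1953) = (1210/1953)   [reduce mod 1953]
1210 = 2^1·605; (2/1953) = +1 since 1953 mod 8 = 1, so (1210/1953) = (+1)^1·(605/1953); sign now -1
reciprocity: (605/1953) = +1·(1953/605) since 605 mod 4 = 1, 1953 mod 4 = 1; sign now -1
(1953/605) = (138/605)   [reduce mod 605]
138 = 2^1·69; (2/605) = -1 since 605 mod 8 = 5, so (138/605) = (-1)^1·(69/605); sign now +1
reciprocity: (69/605) = +1·(605/69) since 69 mod 4 = 1, 605 mod 4 = 1; sign now +1
(605/69) = (53/69)   [reduce mod 69]
reciprocity: (53/69) = +1·(69/53) since 53 mod 4 = 1, 69 mod 4 = 1; sign now +1
(69/53) = (16/53)   [reduce mod 53]
16 = 2^4·1; (2/53) = -1 since 53 mod 8 = 5, so (16/53) = (-1)^4·(1/53); sign now +1
(1/53) = 1; final value = sign = +1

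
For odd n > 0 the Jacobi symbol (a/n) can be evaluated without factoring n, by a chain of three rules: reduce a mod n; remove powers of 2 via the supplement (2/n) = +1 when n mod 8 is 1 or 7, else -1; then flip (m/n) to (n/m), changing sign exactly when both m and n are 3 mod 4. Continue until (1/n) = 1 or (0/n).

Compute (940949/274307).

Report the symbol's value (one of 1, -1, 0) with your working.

1

(940949/274307): 940949 mod 274307 = 118028, so (940949/274307) = (118028/274307)
factor out 2^2: 118028 = 2^2·29507; with 274307 mod 8 = 3, (2/274307) = -1; sign now +1; continue with (29507/274307)
flip (29507/274307) -> (274307/29507): both odd, 29507 mod 4 = 3, 274307 mod 4 = 3, so the flip contributes -1; sign now -1
(274307/29507): 274307 mod 29507 = 8744, so (274307/29507) = (8744/29507)
factor out 2^3: 8744 = 2^3·1093; with 29507 mod 8 = 3, (2/29507) = -1; sign now +1; continue with (1093/29507)
flip (1093/29507) -> (29507/1093): both odd, 1093 mod 4 = 1, 29507 mod 4 = 3, so the flip contributes +1; sign now +1
(29507/1093): 29507 mod 1093 = 1089, so (29507/1093) = (1089/1093)
flip (1089/1093) -> (1093/1089): both odd, 1089 mod 4 = 1, 1093 mod 4 = 1, so the flip contributes +1; sign now +1
(1093/1089): 1093 mod 1089 = 4, so (1093/1089) = (4/1089)
factor out 2^2: 4 = 2^2·1; with 1089 mod 8 = 1, (2/1089) = +1; sign now +1; continue with (1/1089)
reached (1/1089) = 1, so the symbol is +1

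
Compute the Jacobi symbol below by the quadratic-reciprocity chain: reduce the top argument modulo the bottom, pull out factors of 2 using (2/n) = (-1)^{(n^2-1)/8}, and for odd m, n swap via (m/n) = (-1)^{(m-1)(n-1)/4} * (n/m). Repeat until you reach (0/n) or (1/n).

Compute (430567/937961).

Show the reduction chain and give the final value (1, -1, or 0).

-1

reciprocity: (430567/937961) = +1·(937961/430567) since 430567 mod 4 = 3, 937961 mod 4 = 1; sign now +1
(937961/430567) = (76827/430567)   [reduce mod 430567]
reciprocity: (76827/430567) = -1·(430567/76827) since 76827 mod 4 = 3, 430567 mod 4 = 3; sign now -1
(430567/76827) = (46432/76827)   [reduce mod 76827]
46432 = 2^5·1451; (2/76827) = -1 since 76827 mod 8 = 3, so (46432/76827) = (-1)^5·(1451/76827); sign now +1
reciprocity: (1451/76827) = -1·(76827/1451) since 1451 mod 4 = 3, 76827 mod 4 = 3; sign now -1
(76827/1451) = (1375/1451)   [reduce mod 1451]
reciprocity: (1375/1451) = -1·(1451/1375) since 1375 mod 4 = 3, 1451 mod 4 = 3; sign now +1
(1451/1375) = (76/1375)   [reduce mod 1375]
76 = 2^2·19; (2/1375) = +1 since 1375 mod 8 = 7, so (76/1375) = (+1)^2·(19/1375); sign now +1
reciprocity: (19/1375) = -1·(1375/19) since 19 mod 4 = 3, 1375 mod 4 = 3; sign now -1
(1375/19) = (7/19)   [reduce mod 19]
reciprocity: (7/19) = -1·(19/7) since 7 mod 4 = 3, 19 mod 4 = 3; sign now +1
(19/7) = (5/7)   [reduce mod 7]
reciprocity: (5/7) = +1·(7/5) since 5 mod 4 = 1, 7 mod 4 = 3; sign now +1
(7/5) = (2/5)   [reduce mod 5]
2 = 2^1·1; (2/5) = -1 since 5 mod 8 = 5, so (2/5) = (-1)^1·(1/5); sign now -1
(1/5) = 1; final value = sign = -1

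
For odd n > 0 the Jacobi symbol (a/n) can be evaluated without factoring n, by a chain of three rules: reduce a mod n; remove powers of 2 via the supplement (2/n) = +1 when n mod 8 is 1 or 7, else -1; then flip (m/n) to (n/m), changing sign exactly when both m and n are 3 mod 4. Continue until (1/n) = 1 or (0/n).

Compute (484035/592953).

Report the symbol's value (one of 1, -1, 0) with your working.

0

flip (484035/592953) -> (592953/484035): both odd, 484035 mod 4 = 3, 592953 mod 4 = 1, so the flip contributes +1; sign now +1
(592953/484035): 592953 mod 484035 = 108918, so (592953/484035) = (108918/484035)
factor out 2^1: 108918 = 2^1·54459; with 484035 mod 8 = 3, (2/484035) = -1; sign now -1; continue with (54459/484035)
flip (54459/484035) -> (484035/54459): both odd, 54459 mod 4 = 3, 484035 mod 4 = 3, so the flip contributes -1; sign now +1
(484035/54459): 484035 mod 54459 = 48363, so (484035/54459) = (48363/54459)
flip (48363/54459) -> (54459/48363): both odd, 48363 mod 4 = 3, 54459 mod 4 = 3, so the flip contributes -1; sign now -1
(54459/48363): 54459 mod 48363 = 6096, so (54459/48363) = (6096/48363)
factor out 2^4: 6096 = 2^4·381; with 48363 mod 8 = 3, (2/48363) = -1; sign now -1; continue with (381/48363)
flip (381/48363) -> (48363/381): both odd, 381 mod 4 = 1, 48363 mod 4 = 3, so the flip contributes +1; sign now -1
(48363/381): 48363 mod 381 = 357, so (48363/381) = (357/381)
flip (357/381) -> (381/357): both odd, 357 mod 4 = 1, 381 mod 4 = 1, so the flip contributes +1; sign now -1
(381/357): 381 mod 357 = 24, so (381/357) = (24/357)
factor out 2^3: 24 = 2^3·3; with 357 mod 8 = 5, (2/357) = -1; sign now +1; continue with (3/357)
flip (3/357) -> (357/3): both odd, 3 mod 4 = 3, 357 mod 4 = 1, so the flip contributes +1; sign now +1
(357/3): 357 mod 3 = 0, so (357/3) = (0/3)
reached (0/3); gcd(a, n) > 1, so (0/3) = 0 and the symbol is 0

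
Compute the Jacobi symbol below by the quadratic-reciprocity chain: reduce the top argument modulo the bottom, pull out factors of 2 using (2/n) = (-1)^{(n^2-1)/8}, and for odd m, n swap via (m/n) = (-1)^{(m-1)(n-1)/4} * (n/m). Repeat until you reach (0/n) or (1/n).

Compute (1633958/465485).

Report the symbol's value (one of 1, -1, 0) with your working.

(1633958/465485) = (237503/465485)   [reduce mod 465485]
reciprocity: (237503/465485) = +1·(465485/237503) since 237503 mod 4 = 3, 465485 mod 4 = 1; sign now +1
(465485/237503) = (227982/237503)   [reduce mod 237503]
227982 = 2^1·113991; (2/237503) = +1 since 237503 mod 8 = 7, so (227982/237503) = (+1)^1·(113991/237503); sign now +1
reciprocity: (113991/237503) = -1·(237503/113991) since 113991 mod 4 = 3, 237503 mod 4 = 3; sign now -1
(237503/113991) = (9521/113991)   [reduce mod 113991]
reciprocity: (9521/113991) = +1·(113991/9521) since 9521 mod 4 = 1, 113991 mod 4 = 3; sign now -1
(113991/9521) = (9260/9521)   [reduce mod 9521]
9260 = 2^2·2315; (2/9521) = +1 since 9521 mod 8 = 1, so (9260/9521) = (+1)^2·(2315/9521); sign now -1
reciprocity: (2315/9521) = +1·(9521/2315) since 2315 mod 4 = 3, 9521 mod 4 = 1; sign now -1
(9521/2315) = (261/2315)   [reduce mod 2315]
reciprocity: (261/2315) = +1·(2315/261) since 261 mod 4 = 1, 2315 mod 4 = 3; sign now -1
(2315/261) = (227/261)   [reduce mod 261]
reciprocity: (227/261) = +1·(261/227) since 227 mod 4 = 3, 261 mod 4 = 1; sign now -1
(261/227) = (34/227)   [reduce mod 227]
34 = 2^1·17; (2/227) = -1 since 227 mod 8 = 3, so (34/227) = (-1)^1·(17/227); sign now +1
reciprocity: (17/227) = +1·(227/17) since 17 mod 4 = 1, 227 mod 4 = 3; sign now +1
(227/17) = (6/17)   [reduce mod 17]
6 = 2^1·3; (2/17) = +1 since 17 mod 8 = 1, so (6/17) = (+1)^1·(3/17); sign now +1
reciprocity: (3/17) = +1·(17/3) since 3 mod 4 = 3, 17 mod 4 = 1; sign now +1
(17/3) = (2/3)   [reduce mod 3]
2 = 2^1·1; (2/3) = -1 since 3 mod 8 = 3, so (2/3) = (-1)^1·(1/3); sign now -1
(1/3) = 1; final value = sign = -1

-1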